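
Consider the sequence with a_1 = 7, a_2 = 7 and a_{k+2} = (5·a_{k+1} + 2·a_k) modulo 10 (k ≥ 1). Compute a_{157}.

3

a_1 = 7; a_2 = 7; a_3 = 9; a_4 = 9; a_5 = 3; a_6 = 3; a_7 = 1; a_8 = 1; a_9 = 7; a_{10} = 7.
The sequence repeats with period 8.
(157 - 1) mod 8 = 4, so a_{157} = a_5 = 3.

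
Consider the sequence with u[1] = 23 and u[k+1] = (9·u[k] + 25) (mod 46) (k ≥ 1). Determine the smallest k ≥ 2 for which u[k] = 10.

22

Computing terms: u[1] = 23, u[2] = 2, u[3] = 43, u[4] = 44, u[5] = 7, u[6] = 42, u[7] = 35, u[8] = 18, u[9] = 3, u[10] = 6, u[11] = 33, u[12] = 0, u[13] = 25, u[14] = 20, u[15] = 21, u[16] = 30, u[17] = 19, u[18] = 12, u[19] = 41, u[20] = 26, u[21] = 29, u[22] = 10, u[23] = 23.
Since u[23] = u[1] = 23, the sequence is periodic with period 22.
The value 10 first appears (with k ≥ 2) at u[22].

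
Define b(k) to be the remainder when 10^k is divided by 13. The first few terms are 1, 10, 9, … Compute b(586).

Computing terms: b(0) = 1; b(1) = 10; b(2) = 9; b(3) = 12; b(4) = 3; b(5) = 4; b(6) = 1.
The sequence repeats with period 6.
(586 - 0) mod 6 = 4, so b(586) = b(4) = 3.

3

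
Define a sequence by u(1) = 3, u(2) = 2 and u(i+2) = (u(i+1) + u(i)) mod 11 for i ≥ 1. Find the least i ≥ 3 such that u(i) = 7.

4

Listing terms: u(1) = 3; u(2) = 2; u(3) = 5; u(4) = 7; u(5) = 1; u(6) = 8; u(7) = 9; u(8) = 6; u(9) = 4; u(10) = 10; u(11) = 3; u(12) = 2.
The sequence repeats with period 10.
The value 7 first appears (with i ≥ 3) at u(4).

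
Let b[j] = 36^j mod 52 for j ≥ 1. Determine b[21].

b[1] = 36, b[2] = 48, b[3] = 12, b[4] = 16, b[5] = 4, b[6] = 40, b[7] = 36.
Since b[7] = b[1] = 36, the sequence is periodic with period 6.
(21 - 1) mod 6 = 2, so b[21] = b[3] = 12.

12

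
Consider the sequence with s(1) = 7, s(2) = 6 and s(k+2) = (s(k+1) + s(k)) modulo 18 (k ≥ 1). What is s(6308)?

s(1) = 7,  s(2) = 6,  s(3) = 13,  s(4) = 1,  s(5) = 14,  s(6) = 15,  s(7) = 11,  s(8) = 8,  s(9) = 1,  s(10) = 9,  s(11) = 10,  s(12) = 1,  s(13) = 11,  s(14) = 12,  s(15) = 5,  s(16) = 17,  s(17) = 4,  s(18) = 3,  s(19) = 7,  s(20) = 10,  s(21) = 17,  s(22) = 9,  s(23) = 8,  s(24) = 17,  s(25) = 7,  s(26) = 6.
Since (s(25), s(26)) = (s(1), s(2)) = (7, 6) (two consecutive terms determine the rest), the sequence is periodic with period 24.
(6308 - 1) mod 24 = 19, so s(6308) = s(20) = 10.

10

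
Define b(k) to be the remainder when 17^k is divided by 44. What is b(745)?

21

Computing terms: b(1) = 17; b(2) = 25; b(3) = 29; b(4) = 9; b(5) = 21; b(6) = 5; b(7) = 41; b(8) = 37; b(9) = 13; b(10) = 1; b(11) = 17.
The sequence repeats with period 10.
(745 - 1) mod 10 = 4, so b(745) = b(5) = 21.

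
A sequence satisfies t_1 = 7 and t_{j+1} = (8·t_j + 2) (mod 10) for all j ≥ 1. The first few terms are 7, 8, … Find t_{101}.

We have t_1 = 7, t_2 = 8, t_3 = 6, t_4 = 0, t_5 = 2, t_6 = 8.
Since t_6 = t_2 = 8, the sequence is eventually periodic: after a pre-period of length 1 it cycles with period 4.
For j ≥ 2, t_j depends only on (j - 2) mod 4. (101 - 2) mod 4 = 3, so t_{101} = t_5 = 2.

2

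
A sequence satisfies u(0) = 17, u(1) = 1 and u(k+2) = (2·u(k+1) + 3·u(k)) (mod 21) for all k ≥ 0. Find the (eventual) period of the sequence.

Computing terms: u(0) = 17,  u(1) = 1,  u(2) = 11,  u(3) = 4,  u(4) = 20,  u(5) = 10,  u(6) = 17,  u(7) = 1.
The sequence repeats with period 6.

6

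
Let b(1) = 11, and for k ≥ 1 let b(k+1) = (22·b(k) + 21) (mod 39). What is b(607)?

We have b(1) = 11,  b(2) = 29,  b(3) = 35,  b(4) = 11.
Since b(4) = b(1) = 11, the sequence is periodic with period 3.
(607 - 1) mod 3 = 0, so b(607) = b(1) = 11.

11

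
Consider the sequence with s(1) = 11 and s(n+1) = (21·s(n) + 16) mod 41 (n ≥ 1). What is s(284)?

s(1) = 11,  s(2) = 1,  s(3) = 37,  s(4) = 14,  s(5) = 23,  s(6) = 7,  s(7) = 40,  s(8) = 36,  s(9) = 34,  s(10) = 33,  s(11) = 12,  s(12) = 22,  s(13) = 27,  s(14) = 9,  s(15) = 0,  s(16) = 16,  s(17) = 24,  s(18) = 28,  s(19) = 30,  s(20) = 31,  s(21) = 11.
The sequence repeats with period 20.
(284 - 1) mod 20 = 3, so s(284) = s(4) = 14.

14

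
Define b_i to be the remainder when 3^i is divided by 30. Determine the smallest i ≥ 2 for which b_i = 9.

Listing terms: b_1 = 3; b_2 = 9; b_3 = 27; b_4 = 21; b_5 = 3.
The sequence repeats with period 4.
The value 9 first appears (with i ≥ 2) at b_2.

2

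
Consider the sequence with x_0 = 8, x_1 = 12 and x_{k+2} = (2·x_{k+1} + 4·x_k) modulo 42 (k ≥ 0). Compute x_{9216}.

8

Computing terms: x_0 = 8,  x_1 = 12,  x_2 = 14,  x_3 = 34,  x_4 = 40,  x_5 = 6,  x_6 = 4,  x_7 = 32,  x_8 = 38,  x_9 = 36,  x_{10} = 14,  x_{11} = 4,  x_{12} = 22,  x_{13} = 18,  x_{14} = 40,  x_{15} = 26,  x_{16} = 2,  x_{17} = 24,  x_{18} = 14,  x_{19} = 40,  x_{20} = 10,  x_{21} = 12,  x_{22} = 22,  x_{23} = 8,  x_{24} = 20,  x_{25} = 30,  x_{26} = 14,  x_{27} = 22,  x_{28} = 16,  x_{29} = 36,  x_{30} = 10,  x_{31} = 38,  x_{32} = 32,  x_{33} = 6,  x_{34} = 14,  x_{35} = 10,  x_{36} = 34,  x_{37} = 24,  x_{38} = 16,  x_{39} = 2,  x_{40} = 26,  x_{41} = 18,  x_{42} = 14,  x_{43} = 16,  x_{44} = 4,  x_{45} = 30,  x_{46} = 34,  x_{47} = 20,  x_{48} = 8,  x_{49} = 12.
Since (x_{48}, x_{49}) = (x_0, x_1) = (8, 12) (two consecutive terms determine the rest), the sequence is periodic with period 48.
(9216 - 0) mod 48 = 0, so x_{9216} = x_0 = 8.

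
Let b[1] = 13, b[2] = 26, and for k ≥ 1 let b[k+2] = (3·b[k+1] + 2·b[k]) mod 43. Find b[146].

We have b[1] = 13,  b[2] = 26,  b[3] = 18,  b[4] = 20,  b[5] = 10,  b[6] = 27,  b[7] = 15,  b[8] = 13,  b[9] = 26.
Since (b[8], b[9]) = (b[1], b[2]) = (13, 26) (two consecutive terms determine the rest), the sequence is periodic with period 7.
(146 - 1) mod 7 = 5, so b[146] = b[6] = 27.

27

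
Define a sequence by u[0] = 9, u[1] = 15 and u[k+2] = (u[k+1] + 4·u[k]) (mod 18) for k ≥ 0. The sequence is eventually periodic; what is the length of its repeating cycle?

8

Computing terms: u[0] = 9, u[1] = 15, u[2] = 15, u[3] = 3, u[4] = 9, u[5] = 3, u[6] = 3, u[7] = 15, u[8] = 9, u[9] = 15.
Since (u[8], u[9]) = (u[0], u[1]) = (9, 15) (two consecutive terms determine the rest), the sequence is periodic with period 8.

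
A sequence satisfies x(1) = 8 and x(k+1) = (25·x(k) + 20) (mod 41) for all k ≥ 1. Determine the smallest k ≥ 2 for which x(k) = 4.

6

x(1) = 8, x(2) = 15, x(3) = 26, x(4) = 14, x(5) = 1, x(6) = 4, x(7) = 38, x(8) = 27, x(9) = 39, x(10) = 11, x(11) = 8.
The sequence repeats with period 10.
The value 4 first appears (with k ≥ 2) at x(6).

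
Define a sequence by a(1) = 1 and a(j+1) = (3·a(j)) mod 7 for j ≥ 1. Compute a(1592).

3

Listing terms: a(1) = 1; a(2) = 3; a(3) = 2; a(4) = 6; a(5) = 4; a(6) = 5; a(7) = 1.
The sequence repeats with period 6.
So a(1592) = a(1 + ((1592-1) mod 6)) = a(2) = 3.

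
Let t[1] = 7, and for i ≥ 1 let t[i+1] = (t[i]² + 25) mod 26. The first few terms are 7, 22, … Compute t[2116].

We have t[1] = 7,  t[2] = 22,  t[3] = 15,  t[4] = 16,  t[5] = 21,  t[6] = 24,  t[7] = 3,  t[8] = 8,  t[9] = 11,  t[10] = 16.
Since t[10] = t[4] = 16, the sequence is eventually periodic: after a pre-period of length 3 it cycles with period 6.
For i ≥ 4, t[i] depends only on (i - 4) mod 6. (2116 - 4) mod 6 = 0, so t[2116] = t[4] = 16.

16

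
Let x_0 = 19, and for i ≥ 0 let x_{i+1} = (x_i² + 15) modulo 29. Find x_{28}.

28

We have x_0 = 19, x_1 = 28, x_2 = 16, x_3 = 10, x_4 = 28.
Since x_4 = x_1 = 28, the sequence is eventually periodic: after a pre-period of length 1 it cycles with period 3.
For i ≥ 1, x_i depends only on (i - 1) mod 3. (28 - 1) mod 3 = 0, so x_{28} = x_1 = 28.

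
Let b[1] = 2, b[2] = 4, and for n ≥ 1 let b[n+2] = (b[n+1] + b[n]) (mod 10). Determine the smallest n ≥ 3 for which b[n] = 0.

4

b[1] = 2, b[2] = 4, b[3] = 6, b[4] = 0, b[5] = 6, b[6] = 6, b[7] = 2, b[8] = 8, b[9] = 0, b[10] = 8, b[11] = 8, b[12] = 6, b[13] = 4, b[14] = 0, b[15] = 4, b[16] = 4, b[17] = 8, b[18] = 2, b[19] = 0, b[20] = 2, b[21] = 2, b[22] = 4.
The sequence repeats with period 20.
The value 0 first appears (with n ≥ 3) at b[4].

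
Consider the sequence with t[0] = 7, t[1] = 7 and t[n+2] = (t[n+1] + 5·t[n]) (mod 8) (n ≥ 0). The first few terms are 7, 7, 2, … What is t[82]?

Computing terms: t[0] = 7, t[1] = 7, t[2] = 2, t[3] = 5, t[4] = 7, t[5] = 0, t[6] = 3, t[7] = 3, t[8] = 2, t[9] = 1, t[10] = 3, t[11] = 0, t[12] = 7, t[13] = 7.
Since (t[12], t[13]) = (t[0], t[1]) = (7, 7) (two consecutive terms determine the rest), the sequence is periodic with period 12.
So t[82] = t[0 + ((82-0) mod 12)] = t[10] = 3.

3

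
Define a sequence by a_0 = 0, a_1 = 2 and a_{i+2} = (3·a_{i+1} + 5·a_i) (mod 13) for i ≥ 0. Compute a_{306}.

1

a_0 = 0, a_1 = 2, a_2 = 6, a_3 = 2, a_4 = 10, a_5 = 1, a_6 = 1, a_7 = 8, a_8 = 3, a_9 = 10, a_{10} = 6, a_{11} = 3, a_{12} = 0, a_{13} = 2.
Since (a_{12}, a_{13}) = (a_0, a_1) = (0, 2) (two consecutive terms determine the rest), the sequence is periodic with period 12.
So a_{306} = a_{0 + ((306-0) mod 12)} = a_6 = 1.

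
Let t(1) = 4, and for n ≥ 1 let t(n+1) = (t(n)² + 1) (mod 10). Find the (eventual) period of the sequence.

Computing terms: t(1) = 4, t(2) = 7, t(3) = 0, t(4) = 1, t(5) = 2, t(6) = 5, t(7) = 6, t(8) = 7.
Since t(8) = t(2) = 7, the sequence is eventually periodic: after a pre-period of length 1 it cycles with period 6.

6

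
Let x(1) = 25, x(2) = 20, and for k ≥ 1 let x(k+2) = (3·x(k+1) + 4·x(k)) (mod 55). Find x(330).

We have x(1) = 25, x(2) = 20, x(3) = 50, x(4) = 10, x(5) = 10, x(6) = 15, x(7) = 30, x(8) = 40, x(9) = 20, x(10) = 0, x(11) = 25, x(12) = 20.
The sequence repeats with period 10.
(330 - 1) mod 10 = 9, so x(330) = x(10) = 0.

0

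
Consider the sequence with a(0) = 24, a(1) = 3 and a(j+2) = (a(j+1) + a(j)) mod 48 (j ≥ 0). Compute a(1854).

0

a(0) = 24; a(1) = 3; a(2) = 27; a(3) = 30; a(4) = 9; a(5) = 39; a(6) = 0; a(7) = 39; a(8) = 39; a(9) = 30; a(10) = 21; a(11) = 3; a(12) = 24; a(13) = 27; a(14) = 3; a(15) = 30; a(16) = 33; a(17) = 15; a(18) = 0; a(19) = 15; a(20) = 15; a(21) = 30; a(22) = 45; a(23) = 27; a(24) = 24; a(25) = 3.
The sequence repeats with period 24.
So a(1854) = a(0 + ((1854-0) mod 24)) = a(6) = 0.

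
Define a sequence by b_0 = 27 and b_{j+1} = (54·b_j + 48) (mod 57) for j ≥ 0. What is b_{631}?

Listing terms: b_0 = 27; b_1 = 24; b_2 = 33; b_3 = 6; b_4 = 30; b_5 = 15; b_6 = 3; b_7 = 39; b_8 = 45; b_9 = 27.
The sequence repeats with period 9.
(631 - 0) mod 9 = 1, so b_{631} = b_1 = 24.

24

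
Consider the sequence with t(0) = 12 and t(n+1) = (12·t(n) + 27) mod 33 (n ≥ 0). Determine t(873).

21

Listing terms: t(0) = 12, t(1) = 6, t(2) = 0, t(3) = 27, t(4) = 21, t(5) = 15, t(6) = 9, t(7) = 3, t(8) = 30, t(9) = 24, t(10) = 18, t(11) = 12.
Since t(11) = t(0) = 12, the sequence is periodic with period 11.
(873 - 0) mod 11 = 4, so t(873) = t(4) = 21.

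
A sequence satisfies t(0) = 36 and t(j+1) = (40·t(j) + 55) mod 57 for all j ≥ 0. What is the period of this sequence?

t(0) = 36, t(1) = 13, t(2) = 5, t(3) = 27, t(4) = 52, t(5) = 26, t(6) = 12, t(7) = 22, t(8) = 23, t(9) = 6, t(10) = 10, t(11) = 56, t(12) = 15, t(13) = 28, t(14) = 35, t(15) = 30, t(16) = 1, t(17) = 38, t(18) = 36.
Since t(18) = t(0) = 36, the sequence is periodic with period 18.

18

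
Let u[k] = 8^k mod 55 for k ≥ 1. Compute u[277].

13

Listing terms: u[1] = 8, u[2] = 9, u[3] = 17, u[4] = 26, u[5] = 43, u[6] = 14, u[7] = 2, u[8] = 16, u[9] = 18, u[10] = 34, u[11] = 52, u[12] = 31, u[13] = 28, u[14] = 4, u[15] = 32, u[16] = 36, u[17] = 13, u[18] = 49, u[19] = 7, u[20] = 1, u[21] = 8.
The sequence repeats with period 20.
So u[277] = u[1 + ((277-1) mod 20)] = u[17] = 13.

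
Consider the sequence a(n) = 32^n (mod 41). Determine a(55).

9

Listing terms: a(0) = 1, a(1) = 32, a(2) = 40, a(3) = 9, a(4) = 1.
Since a(4) = a(0) = 1, the sequence is periodic with period 4.
(55 - 0) mod 4 = 3, so a(55) = a(3) = 9.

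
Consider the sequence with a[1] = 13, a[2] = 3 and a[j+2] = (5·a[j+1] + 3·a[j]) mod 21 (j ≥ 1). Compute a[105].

Listing terms: a[1] = 13; a[2] = 3; a[3] = 12; a[4] = 6; a[5] = 3; a[6] = 12.
Since (a[5], a[6]) = (a[2], a[3]) = (3, 12) (two consecutive terms determine the rest), the sequence is eventually periodic: after a pre-period of length 1 it cycles with period 3.
For j ≥ 2, a[j] depends only on (j - 2) mod 3. (105 - 2) mod 3 = 1, so a[105] = a[3] = 12.

12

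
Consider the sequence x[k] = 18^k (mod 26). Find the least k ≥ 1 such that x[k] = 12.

2

Computing terms: x[0] = 1, x[1] = 18, x[2] = 12, x[3] = 8, x[4] = 14, x[5] = 18.
Since x[5] = x[1] = 18, the sequence is eventually periodic: after a pre-period of length 1 it cycles with period 4.
The value 12 first appears (with k ≥ 1) at x[2].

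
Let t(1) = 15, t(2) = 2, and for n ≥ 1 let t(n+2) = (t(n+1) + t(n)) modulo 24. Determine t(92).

10

We have t(1) = 15; t(2) = 2; t(3) = 17; t(4) = 19; t(5) = 12; t(6) = 7; t(7) = 19; t(8) = 2; t(9) = 21; t(10) = 23; t(11) = 20; t(12) = 19; t(13) = 15; t(14) = 10; t(15) = 1; t(16) = 11; t(17) = 12; t(18) = 23; t(19) = 11; t(20) = 10; t(21) = 21; t(22) = 7; t(23) = 4; t(24) = 11; t(25) = 15; t(26) = 2.
The sequence repeats with period 24.
So t(92) = t(1 + ((92-1) mod 24)) = t(20) = 10.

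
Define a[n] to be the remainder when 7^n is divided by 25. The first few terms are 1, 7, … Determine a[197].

Computing terms: a[0] = 1, a[1] = 7, a[2] = 24, a[3] = 18, a[4] = 1.
Since a[4] = a[0] = 1, the sequence is periodic with period 4.
So a[197] = a[0 + ((197-0) mod 4)] = a[1] = 7.

7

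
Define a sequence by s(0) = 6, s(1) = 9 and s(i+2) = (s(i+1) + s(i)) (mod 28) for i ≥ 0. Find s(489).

12

Listing terms: s(0) = 6, s(1) = 9, s(2) = 15, s(3) = 24, s(4) = 11, s(5) = 7, s(6) = 18, s(7) = 25, s(8) = 15, s(9) = 12, s(10) = 27, s(11) = 11, s(12) = 10, s(13) = 21, s(14) = 3, s(15) = 24, s(16) = 27, s(17) = 23, s(18) = 22, s(19) = 17, s(20) = 11, s(21) = 0, s(22) = 11, s(23) = 11, s(24) = 22, s(25) = 5, s(26) = 27, s(27) = 4, s(28) = 3, s(29) = 7, s(30) = 10, s(31) = 17, s(32) = 27, s(33) = 16, s(34) = 15, s(35) = 3, s(36) = 18, s(37) = 21, s(38) = 11, s(39) = 4, s(40) = 15, s(41) = 19, s(42) = 6, s(43) = 25, s(44) = 3, s(45) = 0, s(46) = 3, s(47) = 3, s(48) = 6, s(49) = 9.
The sequence repeats with period 48.
(489 - 0) mod 48 = 9, so s(489) = s(9) = 12.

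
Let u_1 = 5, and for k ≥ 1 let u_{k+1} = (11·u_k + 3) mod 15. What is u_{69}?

u_1 = 5, u_2 = 13, u_3 = 11, u_4 = 4, u_5 = 2, u_6 = 10, u_7 = 8, u_8 = 1, u_9 = 14, u_{10} = 7, u_{11} = 5.
The sequence repeats with period 10.
So u_{69} = u_{1 + ((69-1) mod 10)} = u_9 = 14.

14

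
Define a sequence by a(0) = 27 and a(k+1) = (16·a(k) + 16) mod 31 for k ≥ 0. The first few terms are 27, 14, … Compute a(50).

Listing terms: a(0) = 27, a(1) = 14, a(2) = 23, a(3) = 12, a(4) = 22, a(5) = 27.
Since a(5) = a(0) = 27, the sequence is periodic with period 5.
(50 - 0) mod 5 = 0, so a(50) = a(0) = 27.

27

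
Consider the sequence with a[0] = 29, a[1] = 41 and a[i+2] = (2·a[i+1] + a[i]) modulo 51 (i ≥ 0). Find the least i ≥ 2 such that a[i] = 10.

We have a[0] = 29; a[1] = 41; a[2] = 9; a[3] = 8; a[4] = 25; a[5] = 7; a[6] = 39; a[7] = 34; a[8] = 5; a[9] = 44; a[10] = 42; a[11] = 26; a[12] = 43; a[13] = 10; a[14] = 12; a[15] = 34; a[16] = 29; a[17] = 41.
The sequence repeats with period 16.
The value 10 first appears (with i ≥ 2) at a[13].

13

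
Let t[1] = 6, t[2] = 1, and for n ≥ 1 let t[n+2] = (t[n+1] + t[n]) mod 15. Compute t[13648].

Listing terms: t[1] = 6; t[2] = 1; t[3] = 7; t[4] = 8; t[5] = 0; t[6] = 8; t[7] = 8; t[8] = 1; t[9] = 9; t[10] = 10; t[11] = 4; t[12] = 14; t[13] = 3; t[14] = 2; t[15] = 5; t[16] = 7; t[17] = 12; t[18] = 4; t[19] = 1; t[20] = 5; t[21] = 6; t[22] = 11; t[23] = 2; t[24] = 13; t[25] = 0; t[26] = 13; t[27] = 13; t[28] = 11; t[29] = 9; t[30] = 5; t[31] = 14; t[32] = 4; t[33] = 3; t[34] = 7; t[35] = 10; t[36] = 2; t[37] = 12; t[38] = 14; t[39] = 11; t[40] = 10; t[41] = 6; t[42] = 1.
The sequence repeats with period 40.
So t[13648] = t[1 + ((13648-1) mod 40)] = t[8] = 1.

1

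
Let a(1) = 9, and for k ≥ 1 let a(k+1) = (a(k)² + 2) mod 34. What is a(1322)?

3

We have a(1) = 9; a(2) = 15; a(3) = 23; a(4) = 21; a(5) = 1; a(6) = 3; a(7) = 11; a(8) = 21.
Since a(8) = a(4) = 21, the sequence is eventually periodic: after a pre-period of length 3 it cycles with period 4.
For k ≥ 4, a(k) depends only on (k - 4) mod 4. (1322 - 4) mod 4 = 2, so a(1322) = a(6) = 3.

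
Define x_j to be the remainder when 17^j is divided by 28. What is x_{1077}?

13

x_0 = 1,  x_1 = 17,  x_2 = 9,  x_3 = 13,  x_4 = 25,  x_5 = 5,  x_6 = 1.
Since x_6 = x_0 = 1, the sequence is periodic with period 6.
(1077 - 0) mod 6 = 3, so x_{1077} = x_3 = 13.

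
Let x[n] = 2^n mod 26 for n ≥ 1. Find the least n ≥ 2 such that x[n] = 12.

Computing terms: x[1] = 2,  x[2] = 4,  x[3] = 8,  x[4] = 16,  x[5] = 6,  x[6] = 12,  x[7] = 24,  x[8] = 22,  x[9] = 18,  x[10] = 10,  x[11] = 20,  x[12] = 14,  x[13] = 2.
Since x[13] = x[1] = 2, the sequence is periodic with period 12.
The value 12 first appears (with n ≥ 2) at x[6].

6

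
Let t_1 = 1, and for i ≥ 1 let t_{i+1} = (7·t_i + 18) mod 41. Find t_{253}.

t_1 = 1; t_2 = 25; t_3 = 29; t_4 = 16; t_5 = 7; t_6 = 26; t_7 = 36; t_8 = 24; t_9 = 22; t_{10} = 8; t_{11} = 33; t_{12} = 3; t_{13} = 39; t_{14} = 4; t_{15} = 5; t_{16} = 12; t_{17} = 20; t_{18} = 35; t_{19} = 17; t_{20} = 14; t_{21} = 34; t_{22} = 10; t_{23} = 6; t_{24} = 19; t_{25} = 28; t_{26} = 9; t_{27} = 40; t_{28} = 11; t_{29} = 13; t_{30} = 27; t_{31} = 2; t_{32} = 32; t_{33} = 37; t_{34} = 31; t_{35} = 30; t_{36} = 23; t_{37} = 15; t_{38} = 0; t_{39} = 18; t_{40} = 21; t_{41} = 1.
Since t_{41} = t_1 = 1, the sequence is periodic with period 40.
(253 - 1) mod 40 = 12, so t_{253} = t_{13} = 39.

39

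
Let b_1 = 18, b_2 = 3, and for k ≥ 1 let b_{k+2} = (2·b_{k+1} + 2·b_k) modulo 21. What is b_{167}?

6

Computing terms: b_1 = 18; b_2 = 3; b_3 = 0; b_4 = 6; b_5 = 12; b_6 = 15; b_7 = 12; b_8 = 12; b_9 = 6; b_{10} = 15; b_{11} = 0; b_{12} = 9; b_{13} = 18; b_{14} = 12; b_{15} = 18; b_{16} = 18; b_{17} = 9; b_{18} = 12; b_{19} = 0; b_{20} = 3; b_{21} = 6; b_{22} = 18; b_{23} = 6; b_{24} = 6; b_{25} = 3; b_{26} = 18; b_{27} = 0; b_{28} = 15; b_{29} = 9; b_{30} = 6; b_{31} = 9; b_{32} = 9; b_{33} = 15; b_{34} = 6; b_{35} = 0; b_{36} = 12; b_{37} = 3; b_{38} = 9; b_{39} = 3; b_{40} = 3; b_{41} = 12; b_{42} = 9; b_{43} = 0; b_{44} = 18; b_{45} = 15; b_{46} = 3; b_{47} = 15; b_{48} = 15; b_{49} = 18; b_{50} = 3.
The sequence repeats with period 48.
So b_{167} = b_{1 + ((167-1) mod 48)} = b_{23} = 6.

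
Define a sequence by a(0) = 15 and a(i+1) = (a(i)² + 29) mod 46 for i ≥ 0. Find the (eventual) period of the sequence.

10

Computing terms: a(0) = 15, a(1) = 24, a(2) = 7, a(3) = 32, a(4) = 41, a(5) = 8, a(6) = 1, a(7) = 30, a(8) = 9, a(9) = 18, a(10) = 31, a(11) = 24.
Since a(11) = a(1) = 24, the sequence is eventually periodic: after a pre-period of length 1 it cycles with period 10.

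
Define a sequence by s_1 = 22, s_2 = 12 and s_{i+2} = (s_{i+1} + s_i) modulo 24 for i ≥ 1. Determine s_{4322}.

12

Listing terms: s_1 = 22, s_2 = 12, s_3 = 10, s_4 = 22, s_5 = 8, s_6 = 6, s_7 = 14, s_8 = 20, s_9 = 10, s_{10} = 6, s_{11} = 16, s_{12} = 22, s_{13} = 14, s_{14} = 12, s_{15} = 2, s_{16} = 14, s_{17} = 16, s_{18} = 6, s_{19} = 22, s_{20} = 4, s_{21} = 2, s_{22} = 6, s_{23} = 8, s_{24} = 14, s_{25} = 22, s_{26} = 12.
The sequence repeats with period 24.
(4322 - 1) mod 24 = 1, so s_{4322} = s_2 = 12.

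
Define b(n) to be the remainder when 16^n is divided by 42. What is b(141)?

Listing terms: b(0) = 1; b(1) = 16; b(2) = 4; b(3) = 22; b(4) = 16.
Since b(4) = b(1) = 16, the sequence is eventually periodic: after a pre-period of length 1 it cycles with period 3.
For n ≥ 1, b(n) depends only on (n - 1) mod 3. (141 - 1) mod 3 = 2, so b(141) = b(3) = 22.

22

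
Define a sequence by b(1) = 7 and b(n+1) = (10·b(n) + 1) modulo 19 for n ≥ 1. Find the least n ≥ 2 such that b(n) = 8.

b(1) = 7,  b(2) = 14,  b(3) = 8,  b(4) = 5,  b(5) = 13,  b(6) = 17,  b(7) = 0,  b(8) = 1,  b(9) = 11,  b(10) = 16,  b(11) = 9,  b(12) = 15,  b(13) = 18,  b(14) = 10,  b(15) = 6,  b(16) = 4,  b(17) = 3,  b(18) = 12,  b(19) = 7.
The sequence repeats with period 18.
The value 8 first appears (with n ≥ 2) at b(3).

3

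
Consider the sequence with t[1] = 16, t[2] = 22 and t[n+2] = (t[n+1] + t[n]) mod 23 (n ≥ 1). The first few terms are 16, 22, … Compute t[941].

17

Computing terms: t[1] = 16; t[2] = 22; t[3] = 15; t[4] = 14; t[5] = 6; t[6] = 20; t[7] = 3; t[8] = 0; t[9] = 3; t[10] = 3; t[11] = 6; t[12] = 9; t[13] = 15; t[14] = 1; t[15] = 16; t[16] = 17; t[17] = 10; t[18] = 4; t[19] = 14; t[20] = 18; t[21] = 9; t[22] = 4; t[23] = 13; t[24] = 17; t[25] = 7; t[26] = 1; t[27] = 8; t[28] = 9; t[29] = 17; t[30] = 3; t[31] = 20; t[32] = 0; t[33] = 20; t[34] = 20; t[35] = 17; t[36] = 14; t[37] = 8; t[38] = 22; t[39] = 7; t[40] = 6; t[41] = 13; t[42] = 19; t[43] = 9; t[44] = 5; t[45] = 14; t[46] = 19; t[47] = 10; t[48] = 6; t[49] = 16; t[50] = 22.
Since (t[49], t[50]) = (t[1], t[2]) = (16, 22) (two consecutive terms determine the rest), the sequence is periodic with period 48.
(941 - 1) mod 48 = 28, so t[941] = t[29] = 17.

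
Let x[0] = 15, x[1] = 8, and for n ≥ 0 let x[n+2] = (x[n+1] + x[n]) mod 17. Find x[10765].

8

x[0] = 15,  x[1] = 8,  x[2] = 6,  x[3] = 14,  x[4] = 3,  x[5] = 0,  x[6] = 3,  x[7] = 3,  x[8] = 6,  x[9] = 9,  x[10] = 15,  x[11] = 7,  x[12] = 5,  x[13] = 12,  x[14] = 0,  x[15] = 12,  x[16] = 12,  x[17] = 7,  x[18] = 2,  x[19] = 9,  x[20] = 11,  x[21] = 3,  x[22] = 14,  x[23] = 0,  x[24] = 14,  x[25] = 14,  x[26] = 11,  x[27] = 8,  x[28] = 2,  x[29] = 10,  x[30] = 12,  x[31] = 5,  x[32] = 0,  x[33] = 5,  x[34] = 5,  x[35] = 10,  x[36] = 15,  x[37] = 8.
Since (x[36], x[37]) = (x[0], x[1]) = (15, 8) (two consecutive terms determine the rest), the sequence is periodic with period 36.
(10765 - 0) mod 36 = 1, so x[10765] = x[1] = 8.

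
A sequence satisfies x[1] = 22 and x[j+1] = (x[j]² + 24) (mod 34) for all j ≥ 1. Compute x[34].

8

Listing terms: x[1] = 22,  x[2] = 32,  x[3] = 28,  x[4] = 26,  x[5] = 20,  x[6] = 16,  x[7] = 8,  x[8] = 20.
Since x[8] = x[5] = 20, the sequence is eventually periodic: after a pre-period of length 4 it cycles with period 3.
For j ≥ 5, x[j] depends only on (j - 5) mod 3. (34 - 5) mod 3 = 2, so x[34] = x[7] = 8.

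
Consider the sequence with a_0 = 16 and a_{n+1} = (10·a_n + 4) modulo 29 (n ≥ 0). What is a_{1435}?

2

a_0 = 16; a_1 = 19; a_2 = 20; a_3 = 1; a_4 = 14; a_5 = 28; a_6 = 23; a_7 = 2; a_8 = 24; a_9 = 12; a_{10} = 8; a_{11} = 26; a_{12} = 3; a_{13} = 5; a_{14} = 25; a_{15} = 22; a_{16} = 21; a_{17} = 11; a_{18} = 27; a_{19} = 13; a_{20} = 18; a_{21} = 10; a_{22} = 17; a_{23} = 0; a_{24} = 4; a_{25} = 15; a_{26} = 9; a_{27} = 7; a_{28} = 16.
Since a_{28} = a_0 = 16, the sequence is periodic with period 28.
So a_{1435} = a_{0 + ((1435-0) mod 28)} = a_7 = 2.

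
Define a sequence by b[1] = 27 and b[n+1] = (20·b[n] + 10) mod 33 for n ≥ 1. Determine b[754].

Computing terms: b[1] = 27,  b[2] = 22,  b[3] = 21,  b[4] = 1,  b[5] = 30,  b[6] = 16,  b[7] = 0,  b[8] = 10,  b[9] = 12,  b[10] = 19,  b[11] = 27.
Since b[11] = b[1] = 27, the sequence is periodic with period 10.
(754 - 1) mod 10 = 3, so b[754] = b[4] = 1.

1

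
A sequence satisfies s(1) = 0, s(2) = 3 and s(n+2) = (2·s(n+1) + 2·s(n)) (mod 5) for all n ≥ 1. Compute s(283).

Computing terms: s(1) = 0; s(2) = 3; s(3) = 1; s(4) = 3; s(5) = 3; s(6) = 2; s(7) = 0; s(8) = 4; s(9) = 3; s(10) = 4; s(11) = 4; s(12) = 1; s(13) = 0; s(14) = 2; s(15) = 4; s(16) = 2; s(17) = 2; s(18) = 3; s(19) = 0; s(20) = 1; s(21) = 2; s(22) = 1; s(23) = 1; s(24) = 4; s(25) = 0; s(26) = 3.
Since (s(25), s(26)) = (s(1), s(2)) = (0, 3) (two consecutive terms determine the rest), the sequence is periodic with period 24.
(283 - 1) mod 24 = 18, so s(283) = s(19) = 0.

0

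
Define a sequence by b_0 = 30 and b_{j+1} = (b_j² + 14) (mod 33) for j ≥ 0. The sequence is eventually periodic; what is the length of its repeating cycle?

6

Computing terms: b_0 = 30; b_1 = 23; b_2 = 15; b_3 = 8; b_4 = 12; b_5 = 26; b_6 = 30.
Since b_6 = b_0 = 30, the sequence is periodic with period 6.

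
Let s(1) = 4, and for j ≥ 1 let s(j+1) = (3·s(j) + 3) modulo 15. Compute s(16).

12

s(1) = 4; s(2) = 0; s(3) = 3; s(4) = 12; s(5) = 9; s(6) = 0.
Since s(6) = s(2) = 0, the sequence is eventually periodic: after a pre-period of length 1 it cycles with period 4.
For j ≥ 2, s(j) depends only on (j - 2) mod 4. (16 - 2) mod 4 = 2, so s(16) = s(4) = 12.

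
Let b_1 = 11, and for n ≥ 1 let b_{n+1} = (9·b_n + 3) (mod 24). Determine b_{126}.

We have b_1 = 11,  b_2 = 6,  b_3 = 9,  b_4 = 12,  b_5 = 15,  b_6 = 18,  b_7 = 21,  b_8 = 0,  b_9 = 3,  b_{10} = 6.
Since b_{10} = b_2 = 6, the sequence is eventually periodic: after a pre-period of length 1 it cycles with period 8.
For n ≥ 2, b_n depends only on (n - 2) mod 8. (126 - 2) mod 8 = 4, so b_{126} = b_6 = 18.

18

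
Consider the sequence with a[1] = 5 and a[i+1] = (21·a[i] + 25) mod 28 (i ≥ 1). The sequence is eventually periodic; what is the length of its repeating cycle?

We have a[1] = 5; a[2] = 18; a[3] = 11; a[4] = 4; a[5] = 25; a[6] = 18.
Since a[6] = a[2] = 18, the sequence is eventually periodic: after a pre-period of length 1 it cycles with period 4.

4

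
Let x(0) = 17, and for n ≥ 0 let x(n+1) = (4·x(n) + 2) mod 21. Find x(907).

7

Listing terms: x(0) = 17,  x(1) = 7,  x(2) = 9,  x(3) = 17.
Since x(3) = x(0) = 17, the sequence is periodic with period 3.
(907 - 0) mod 3 = 1, so x(907) = x(1) = 7.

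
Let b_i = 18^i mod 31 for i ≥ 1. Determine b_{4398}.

Computing terms: b_1 = 18,  b_2 = 14,  b_3 = 4,  b_4 = 10,  b_5 = 25,  b_6 = 16,  b_7 = 9,  b_8 = 7,  b_9 = 2,  b_{10} = 5,  b_{11} = 28,  b_{12} = 8,  b_{13} = 20,  b_{14} = 19,  b_{15} = 1,  b_{16} = 18.
The sequence repeats with period 15.
(4398 - 1) mod 15 = 2, so b_{4398} = b_3 = 4.

4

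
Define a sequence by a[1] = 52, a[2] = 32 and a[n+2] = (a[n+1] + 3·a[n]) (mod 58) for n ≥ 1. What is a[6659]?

42

Listing terms: a[1] = 52, a[2] = 32, a[3] = 14, a[4] = 52, a[5] = 36, a[6] = 18, a[7] = 10, a[8] = 6, a[9] = 36, a[10] = 54, a[11] = 46, a[12] = 34, a[13] = 56, a[14] = 42, a[15] = 36, a[16] = 46, a[17] = 38, a[18] = 2, a[19] = 0, a[20] = 6, a[21] = 6, a[22] = 24, a[23] = 42, a[24] = 56, a[25] = 8, a[26] = 2, a[27] = 26, a[28] = 32, a[29] = 52, a[30] = 32.
The sequence repeats with period 28.
So a[6659] = a[1 + ((6659-1) mod 28)] = a[23] = 42.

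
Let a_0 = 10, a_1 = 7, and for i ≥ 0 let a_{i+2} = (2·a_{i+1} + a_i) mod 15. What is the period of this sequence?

24

a_0 = 10,  a_1 = 7,  a_2 = 9,  a_3 = 10,  a_4 = 14,  a_5 = 8,  a_6 = 0,  a_7 = 8,  a_8 = 1,  a_9 = 10,  a_{10} = 6,  a_{11} = 7,  a_{12} = 5,  a_{13} = 2,  a_{14} = 9,  a_{15} = 5,  a_{16} = 4,  a_{17} = 13,  a_{18} = 0,  a_{19} = 13,  a_{20} = 11,  a_{21} = 5,  a_{22} = 6,  a_{23} = 2,  a_{24} = 10,  a_{25} = 7.
Since (a_{24}, a_{25}) = (a_0, a_1) = (10, 7) (two consecutive terms determine the rest), the sequence is periodic with period 24.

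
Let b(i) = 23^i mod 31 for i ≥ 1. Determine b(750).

Listing terms: b(1) = 23,  b(2) = 2,  b(3) = 15,  b(4) = 4,  b(5) = 30,  b(6) = 8,  b(7) = 29,  b(8) = 16,  b(9) = 27,  b(10) = 1,  b(11) = 23.
The sequence repeats with period 10.
So b(750) = b(1 + ((750-1) mod 10)) = b(10) = 1.

1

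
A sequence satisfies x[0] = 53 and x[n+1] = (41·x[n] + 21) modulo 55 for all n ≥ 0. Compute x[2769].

Computing terms: x[0] = 53; x[1] = 49; x[2] = 50; x[3] = 36; x[4] = 12; x[5] = 18; x[6] = 44; x[7] = 10; x[8] = 46; x[9] = 37; x[10] = 53.
Since x[10] = x[0] = 53, the sequence is periodic with period 10.
(2769 - 0) mod 10 = 9, so x[2769] = x[9] = 37.

37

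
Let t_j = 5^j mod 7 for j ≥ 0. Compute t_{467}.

3

t_0 = 1,  t_1 = 5,  t_2 = 4,  t_3 = 6,  t_4 = 2,  t_5 = 3,  t_6 = 1.
Since t_6 = t_0 = 1, the sequence is periodic with period 6.
So t_{467} = t_{0 + ((467-0) mod 6)} = t_5 = 3.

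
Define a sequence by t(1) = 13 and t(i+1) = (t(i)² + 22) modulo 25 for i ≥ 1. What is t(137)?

13

We have t(1) = 13, t(2) = 16, t(3) = 3, t(4) = 6, t(5) = 8, t(6) = 11, t(7) = 18, t(8) = 21, t(9) = 13.
Since t(9) = t(1) = 13, the sequence is periodic with period 8.
So t(137) = t(1 + ((137-1) mod 8)) = t(1) = 13.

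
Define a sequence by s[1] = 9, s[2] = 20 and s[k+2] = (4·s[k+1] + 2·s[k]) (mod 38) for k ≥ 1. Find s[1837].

28

Listing terms: s[1] = 9,  s[2] = 20,  s[3] = 22,  s[4] = 14,  s[5] = 24,  s[6] = 10,  s[7] = 12,  s[8] = 30,  s[9] = 30,  s[10] = 28,  s[11] = 20,  s[12] = 22.
Since (s[11], s[12]) = (s[2], s[3]) = (20, 22) (two consecutive terms determine the rest), the sequence is eventually periodic: after a pre-period of length 1 it cycles with period 9.
For k ≥ 2, s[k] depends only on (k - 2) mod 9. (1837 - 2) mod 9 = 8, so s[1837] = s[10] = 28.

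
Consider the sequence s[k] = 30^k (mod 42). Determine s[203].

s[1] = 30, s[2] = 18, s[3] = 36, s[4] = 30.
The sequence repeats with period 3.
So s[203] = s[1 + ((203-1) mod 3)] = s[2] = 18.

18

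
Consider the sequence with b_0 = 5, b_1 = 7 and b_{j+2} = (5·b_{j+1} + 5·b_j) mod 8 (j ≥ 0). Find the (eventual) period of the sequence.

12

Listing terms: b_0 = 5; b_1 = 7; b_2 = 4; b_3 = 7; b_4 = 7; b_5 = 6; b_6 = 1; b_7 = 3; b_8 = 4; b_9 = 3; b_{10} = 3; b_{11} = 6; b_{12} = 5; b_{13} = 7.
Since (b_{12}, b_{13}) = (b_0, b_1) = (5, 7) (two consecutive terms determine the rest), the sequence is periodic with period 12.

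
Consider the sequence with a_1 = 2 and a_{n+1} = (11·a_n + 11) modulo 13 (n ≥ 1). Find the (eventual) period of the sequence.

12

Listing terms: a_1 = 2, a_2 = 7, a_3 = 10, a_4 = 4, a_5 = 3, a_6 = 5, a_7 = 1, a_8 = 9, a_9 = 6, a_{10} = 12, a_{11} = 0, a_{12} = 11, a_{13} = 2.
Since a_{13} = a_1 = 2, the sequence is periodic with period 12.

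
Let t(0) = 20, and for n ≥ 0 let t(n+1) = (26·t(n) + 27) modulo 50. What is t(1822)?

39

Computing terms: t(0) = 20,  t(1) = 47,  t(2) = 49,  t(3) = 1,  t(4) = 3,  t(5) = 5,  t(6) = 7,  t(7) = 9,  t(8) = 11,  t(9) = 13,  t(10) = 15,  t(11) = 17,  t(12) = 19,  t(13) = 21,  t(14) = 23,  t(15) = 25,  t(16) = 27,  t(17) = 29,  t(18) = 31,  t(19) = 33,  t(20) = 35,  t(21) = 37,  t(22) = 39,  t(23) = 41,  t(24) = 43,  t(25) = 45,  t(26) = 47.
Since t(26) = t(1) = 47, the sequence is eventually periodic: after a pre-period of length 1 it cycles with period 25.
For n ≥ 1, t(n) depends only on (n - 1) mod 25. (1822 - 1) mod 25 = 21, so t(1822) = t(22) = 39.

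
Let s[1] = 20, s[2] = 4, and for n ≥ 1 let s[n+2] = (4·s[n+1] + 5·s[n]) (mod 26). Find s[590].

Computing terms: s[1] = 20,  s[2] = 4,  s[3] = 12,  s[4] = 16,  s[5] = 20,  s[6] = 4.
Since (s[5], s[6]) = (s[1], s[2]) = (20, 4) (two consecutive terms determine the rest), the sequence is periodic with period 4.
(590 - 1) mod 4 = 1, so s[590] = s[2] = 4.

4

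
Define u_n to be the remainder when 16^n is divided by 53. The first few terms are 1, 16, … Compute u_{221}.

1

Listing terms: u_0 = 1,  u_1 = 16,  u_2 = 44,  u_3 = 15,  u_4 = 28,  u_5 = 24,  u_6 = 13,  u_7 = 49,  u_8 = 42,  u_9 = 36,  u_{10} = 46,  u_{11} = 47,  u_{12} = 10,  u_{13} = 1.
Since u_{13} = u_0 = 1, the sequence is periodic with period 13.
So u_{221} = u_{0 + ((221-0) mod 13)} = u_0 = 1.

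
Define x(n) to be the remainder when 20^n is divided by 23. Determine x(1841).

11

Listing terms: x(0) = 1, x(1) = 20, x(2) = 9, x(3) = 19, x(4) = 12, x(5) = 10, x(6) = 16, x(7) = 21, x(8) = 6, x(9) = 5, x(10) = 8, x(11) = 22, x(12) = 3, x(13) = 14, x(14) = 4, x(15) = 11, x(16) = 13, x(17) = 7, x(18) = 2, x(19) = 17, x(20) = 18, x(21) = 15, x(22) = 1.
Since x(22) = x(0) = 1, the sequence is periodic with period 22.
So x(1841) = x(0 + ((1841-0) mod 22)) = x(15) = 11.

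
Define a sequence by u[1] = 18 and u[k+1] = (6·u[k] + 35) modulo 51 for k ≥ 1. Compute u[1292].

50

Computing terms: u[1] = 18; u[2] = 41; u[3] = 26; u[4] = 38; u[5] = 8; u[6] = 32; u[7] = 23; u[8] = 20; u[9] = 2; u[10] = 47; u[11] = 11; u[12] = 50; u[13] = 29; u[14] = 5; u[15] = 14; u[16] = 17; u[17] = 35; u[18] = 41.
Since u[18] = u[2] = 41, the sequence is eventually periodic: after a pre-period of length 1 it cycles with period 16.
For k ≥ 2, u[k] depends only on (k - 2) mod 16. (1292 - 2) mod 16 = 10, so u[1292] = u[12] = 50.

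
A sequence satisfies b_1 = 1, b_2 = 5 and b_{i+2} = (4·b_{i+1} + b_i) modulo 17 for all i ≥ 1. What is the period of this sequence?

Listing terms: b_1 = 1; b_2 = 5; b_3 = 4; b_4 = 4; b_5 = 3; b_6 = 16; b_7 = 16; b_8 = 12; b_9 = 13; b_{10} = 13; b_{11} = 14; b_{12} = 1; b_{13} = 1; b_{14} = 5.
Since (b_{13}, b_{14}) = (b_1, b_2) = (1, 5) (two consecutive terms determine the rest), the sequence is periodic with period 12.

12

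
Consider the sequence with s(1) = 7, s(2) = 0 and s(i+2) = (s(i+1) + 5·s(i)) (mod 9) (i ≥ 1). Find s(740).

Computing terms: s(1) = 7,  s(2) = 0,  s(3) = 8,  s(4) = 8,  s(5) = 3,  s(6) = 7,  s(7) = 4,  s(8) = 3,  s(9) = 5,  s(10) = 2,  s(11) = 0,  s(12) = 1,  s(13) = 1,  s(14) = 6,  s(15) = 2,  s(16) = 5,  s(17) = 6,  s(18) = 4,  s(19) = 7,  s(20) = 0.
Since (s(19), s(20)) = (s(1), s(2)) = (7, 0) (two consecutive terms determine the rest), the sequence is periodic with period 18.
So s(740) = s(1 + ((740-1) mod 18)) = s(2) = 0.

0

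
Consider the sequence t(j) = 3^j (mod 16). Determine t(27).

t(1) = 3, t(2) = 9, t(3) = 11, t(4) = 1, t(5) = 3.
Since t(5) = t(1) = 3, the sequence is periodic with period 4.
(27 - 1) mod 4 = 2, so t(27) = t(3) = 11.

11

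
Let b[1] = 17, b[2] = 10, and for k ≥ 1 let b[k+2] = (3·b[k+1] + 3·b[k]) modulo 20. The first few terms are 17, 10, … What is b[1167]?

Listing terms: b[1] = 17; b[2] = 10; b[3] = 1; b[4] = 13; b[5] = 2; b[6] = 5; b[7] = 1; b[8] = 18; b[9] = 17; b[10] = 5; b[11] = 6; b[12] = 13; b[13] = 17; b[14] = 10.
Since (b[13], b[14]) = (b[1], b[2]) = (17, 10) (two consecutive terms determine the rest), the sequence is periodic with period 12.
So b[1167] = b[1 + ((1167-1) mod 12)] = b[3] = 1.

1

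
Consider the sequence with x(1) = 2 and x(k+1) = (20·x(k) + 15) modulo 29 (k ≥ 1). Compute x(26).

We have x(1) = 2,  x(2) = 26,  x(3) = 13,  x(4) = 14,  x(5) = 5,  x(6) = 28,  x(7) = 24,  x(8) = 2.
The sequence repeats with period 7.
(26 - 1) mod 7 = 4, so x(26) = x(5) = 5.

5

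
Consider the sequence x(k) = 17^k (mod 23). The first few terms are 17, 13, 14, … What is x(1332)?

6

We have x(1) = 17, x(2) = 13, x(3) = 14, x(4) = 8, x(5) = 21, x(6) = 12, x(7) = 20, x(8) = 18, x(9) = 7, x(10) = 4, x(11) = 22, x(12) = 6, x(13) = 10, x(14) = 9, x(15) = 15, x(16) = 2, x(17) = 11, x(18) = 3, x(19) = 5, x(20) = 16, x(21) = 19, x(22) = 1, x(23) = 17.
The sequence repeats with period 22.
(1332 - 1) mod 22 = 11, so x(1332) = x(12) = 6.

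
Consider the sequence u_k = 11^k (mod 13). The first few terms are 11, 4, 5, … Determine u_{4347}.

5

We have u_1 = 11,  u_2 = 4,  u_3 = 5,  u_4 = 3,  u_5 = 7,  u_6 = 12,  u_7 = 2,  u_8 = 9,  u_9 = 8,  u_{10} = 10,  u_{11} = 6,  u_{12} = 1,  u_{13} = 11.
Since u_{13} = u_1 = 11, the sequence is periodic with period 12.
So u_{4347} = u_{1 + ((4347-1) mod 12)} = u_3 = 5.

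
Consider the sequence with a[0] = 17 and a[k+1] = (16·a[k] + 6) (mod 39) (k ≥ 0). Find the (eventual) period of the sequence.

3

We have a[0] = 17, a[1] = 5, a[2] = 8, a[3] = 17.
The sequence repeats with period 3.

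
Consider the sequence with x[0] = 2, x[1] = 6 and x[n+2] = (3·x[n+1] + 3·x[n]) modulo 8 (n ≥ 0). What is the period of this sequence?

We have x[0] = 2, x[1] = 6, x[2] = 0, x[3] = 2, x[4] = 6.
Since (x[3], x[4]) = (x[0], x[1]) = (2, 6) (two consecutive terms determine the rest), the sequence is periodic with period 3.

3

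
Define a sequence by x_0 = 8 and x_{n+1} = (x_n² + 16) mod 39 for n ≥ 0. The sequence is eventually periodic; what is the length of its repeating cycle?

5

Listing terms: x_0 = 8,  x_1 = 2,  x_2 = 20,  x_3 = 26,  x_4 = 29,  x_5 = 38,  x_6 = 17,  x_7 = 32,  x_8 = 26.
Since x_8 = x_3 = 26, the sequence is eventually periodic: after a pre-period of length 3 it cycles with period 5.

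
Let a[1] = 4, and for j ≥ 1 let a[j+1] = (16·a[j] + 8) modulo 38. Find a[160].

We have a[1] = 4,  a[2] = 34,  a[3] = 20,  a[4] = 24,  a[5] = 12,  a[6] = 10,  a[7] = 16,  a[8] = 36,  a[9] = 14,  a[10] = 4.
The sequence repeats with period 9.
So a[160] = a[1 + ((160-1) mod 9)] = a[7] = 16.

16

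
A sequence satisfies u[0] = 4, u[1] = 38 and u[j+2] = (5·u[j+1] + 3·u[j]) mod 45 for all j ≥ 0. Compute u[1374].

28

u[0] = 4, u[1] = 38, u[2] = 22, u[3] = 44, u[4] = 16, u[5] = 32, u[6] = 28, u[7] = 11, u[8] = 4, u[9] = 8, u[10] = 7, u[11] = 14, u[12] = 1, u[13] = 2, u[14] = 13, u[15] = 26, u[16] = 34, u[17] = 23, u[18] = 37, u[19] = 29, u[20] = 31, u[21] = 17, u[22] = 43, u[23] = 41, u[24] = 19, u[25] = 38, u[26] = 22.
Since (u[25], u[26]) = (u[1], u[2]) = (38, 22) (two consecutive terms determine the rest), the sequence is eventually periodic: after a pre-period of length 1 it cycles with period 24.
For j ≥ 1, u[j] depends only on (j - 1) mod 24. (1374 - 1) mod 24 = 5, so u[1374] = u[6] = 28.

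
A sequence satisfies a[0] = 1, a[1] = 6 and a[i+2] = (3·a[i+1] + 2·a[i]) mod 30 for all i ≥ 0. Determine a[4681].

6

We have a[0] = 1, a[1] = 6, a[2] = 20, a[3] = 12, a[4] = 16, a[5] = 12, a[6] = 8, a[7] = 18, a[8] = 10, a[9] = 6, a[10] = 8, a[11] = 6, a[12] = 4, a[13] = 24, a[14] = 20, a[15] = 18, a[16] = 4, a[17] = 18, a[18] = 2, a[19] = 12, a[20] = 10, a[21] = 24, a[22] = 2, a[23] = 24, a[24] = 16, a[25] = 6, a[26] = 20.
Since (a[25], a[26]) = (a[1], a[2]) = (6, 20) (two consecutive terms determine the rest), the sequence is eventually periodic: after a pre-period of length 1 it cycles with period 24.
For i ≥ 1, a[i] depends only on (i - 1) mod 24. (4681 - 1) mod 24 = 0, so a[4681] = a[1] = 6.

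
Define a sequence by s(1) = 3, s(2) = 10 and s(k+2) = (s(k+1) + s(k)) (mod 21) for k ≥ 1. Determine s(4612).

2

s(1) = 3; s(2) = 10; s(3) = 13; s(4) = 2; s(5) = 15; s(6) = 17; s(7) = 11; s(8) = 7; s(9) = 18; s(10) = 4; s(11) = 1; s(12) = 5; s(13) = 6; s(14) = 11; s(15) = 17; s(16) = 7; s(17) = 3; s(18) = 10.
Since (s(17), s(18)) = (s(1), s(2)) = (3, 10) (two consecutive terms determine the rest), the sequence is periodic with period 16.
So s(4612) = s(1 + ((4612-1) mod 16)) = s(4) = 2.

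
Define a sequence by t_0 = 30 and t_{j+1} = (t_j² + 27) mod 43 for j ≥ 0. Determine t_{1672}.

Computing terms: t_0 = 30,  t_1 = 24,  t_2 = 1,  t_3 = 28,  t_4 = 37,  t_5 = 20,  t_6 = 40,  t_7 = 36,  t_8 = 33,  t_9 = 41,  t_{10} = 31,  t_{11} = 42,  t_{12} = 28.
Since t_{12} = t_3 = 28, the sequence is eventually periodic: after a pre-period of length 3 it cycles with period 9.
For j ≥ 3, t_j depends only on (j - 3) mod 9. (1672 - 3) mod 9 = 4, so t_{1672} = t_7 = 36.

36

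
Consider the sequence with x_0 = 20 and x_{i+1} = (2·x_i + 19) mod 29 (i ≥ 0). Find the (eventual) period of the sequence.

28

We have x_0 = 20, x_1 = 1, x_2 = 21, x_3 = 3, x_4 = 25, x_5 = 11, x_6 = 12, x_7 = 14, x_8 = 18, x_9 = 26, x_{10} = 13, x_{11} = 16, x_{12} = 22, x_{13} = 5, x_{14} = 0, x_{15} = 19, x_{16} = 28, x_{17} = 17, x_{18} = 24, x_{19} = 9, x_{20} = 8, x_{21} = 6, x_{22} = 2, x_{23} = 23, x_{24} = 7, x_{25} = 4, x_{26} = 27, x_{27} = 15, x_{28} = 20.
The sequence repeats with period 28.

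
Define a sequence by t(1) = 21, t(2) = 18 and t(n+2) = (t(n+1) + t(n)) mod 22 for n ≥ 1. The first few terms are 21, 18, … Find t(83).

t(1) = 21,  t(2) = 18,  t(3) = 17,  t(4) = 13,  t(5) = 8,  t(6) = 21,  t(7) = 7,  t(8) = 6,  t(9) = 13,  t(10) = 19,  t(11) = 10,  t(12) = 7,  t(13) = 17,  t(14) = 2,  t(15) = 19,  t(16) = 21,  t(17) = 18.
The sequence repeats with period 15.
(83 - 1) mod 15 = 7, so t(83) = t(8) = 6.

6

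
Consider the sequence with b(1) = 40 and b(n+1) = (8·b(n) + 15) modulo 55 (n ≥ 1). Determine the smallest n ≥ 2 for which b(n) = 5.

2

Listing terms: b(1) = 40; b(2) = 5; b(3) = 0; b(4) = 15; b(5) = 25; b(6) = 50; b(7) = 30; b(8) = 35; b(9) = 20; b(10) = 10; b(11) = 40.
The sequence repeats with period 10.
The value 5 first appears (with n ≥ 2) at b(2).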